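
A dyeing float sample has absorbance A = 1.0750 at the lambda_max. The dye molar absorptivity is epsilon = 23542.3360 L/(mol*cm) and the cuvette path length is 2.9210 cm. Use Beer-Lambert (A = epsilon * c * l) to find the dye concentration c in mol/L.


Formula: c = A / (epsilon * l)
Substituting: c = 1.0750 / (23542.3360 * 2.9210)
Result: 1.5632e-05 mol/L


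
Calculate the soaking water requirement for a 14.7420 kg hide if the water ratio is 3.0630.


Formula: Water = hide_weight * ratio
Substituting: Water = 14.7420 * 3.0630
Result: 45.1547 kg


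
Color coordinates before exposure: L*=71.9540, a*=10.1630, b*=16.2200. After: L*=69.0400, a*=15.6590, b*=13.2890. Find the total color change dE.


dL = -2.9140, da = 5.4960, db = -2.9310
dE = sqrt((-2.9140)^2 + 5.4960^2 + (-2.9310)^2) = 6.8766


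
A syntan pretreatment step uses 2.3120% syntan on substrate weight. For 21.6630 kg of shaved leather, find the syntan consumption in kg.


Formula: Syntan = substrate * pct / 100
Substituting: Syntan = 21.6630 * 2.3120 / 100
Result: 0.5008 kg


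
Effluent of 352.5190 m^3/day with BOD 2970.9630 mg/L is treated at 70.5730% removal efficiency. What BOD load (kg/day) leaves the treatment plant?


Load_in = volume * conc / 1000 = 352.5190 * 2970.9630 / 1000 = 1047.3209 kg/day
Removed = Load_in * eff / 100 = 1047.3209 * 70.5730 / 100 = 739.1258 kg/day
Load_out = Load_in - Removed = 1047.3209 - 739.1258 = 308.1951 kg/day


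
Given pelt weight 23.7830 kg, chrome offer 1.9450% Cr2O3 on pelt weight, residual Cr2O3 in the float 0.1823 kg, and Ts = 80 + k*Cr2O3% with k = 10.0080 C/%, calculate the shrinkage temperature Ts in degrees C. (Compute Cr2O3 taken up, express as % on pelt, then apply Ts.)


Offered = pelt * offer_pct / 100 = 23.7830 * 1.9450 / 100 = 0.4626 kg
Uptake = offered - residual = 0.4626 - 0.1823 = 0.2803 kg
Cr2O3% on pelt = uptake / pelt * 100 = 0.2803 / 23.7830 * 100 = 1.1785 %
Ts = 80 + k * Cr2O3% = 80 + 10.0080 * 1.1785 = 91.7943 C


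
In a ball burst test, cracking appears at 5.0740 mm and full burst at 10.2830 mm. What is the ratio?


Formula: Ratio = crack / burst
Substituting: Ratio = 5.0740 / 10.2830
Result: 0.4934


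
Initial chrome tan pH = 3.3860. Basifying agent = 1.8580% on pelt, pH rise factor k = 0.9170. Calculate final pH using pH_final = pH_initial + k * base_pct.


Formula: pH_final = pH_initial + k * base_pct
Substituting: pH_final = 3.3860 + 0.9170 * 1.8580
Result: 5.0898


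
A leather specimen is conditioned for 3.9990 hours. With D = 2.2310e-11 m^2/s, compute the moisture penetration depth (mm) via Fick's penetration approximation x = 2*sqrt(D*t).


t = 3.9990 hr * 3600 = 14396.4000 s
D * t = 2.2310e-11 * 14396.4000 = 3.2118e-07
x = 2 * sqrt(D*t) = 2 * sqrt(3.2118e-07) = 0.00113346 m = 1.1335 mm


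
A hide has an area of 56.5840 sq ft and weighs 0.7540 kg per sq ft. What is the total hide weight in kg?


Formula: Weight = area * weight_per_sqft
Substituting: Weight = 56.5840 * 0.7540
Result: 42.6643 kg


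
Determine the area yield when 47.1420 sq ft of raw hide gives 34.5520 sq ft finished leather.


Formula: Yield = finished / raw * 100
Substituting: Yield = 34.5520 / 47.1420 * 100
Result: 73.2935 %


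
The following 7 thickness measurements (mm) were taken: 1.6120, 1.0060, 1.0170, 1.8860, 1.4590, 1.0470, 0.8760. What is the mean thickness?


Formula: Average = sum / n
Substituting: Average = 8.9030 / 7
Result: 1.2719 mm


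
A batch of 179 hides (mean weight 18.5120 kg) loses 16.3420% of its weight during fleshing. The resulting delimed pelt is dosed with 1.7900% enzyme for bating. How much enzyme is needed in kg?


Total_raw = N * avg_wt = 179 * 18.5120 = 3313.6480 kg
Substrate = Total_raw * (1 - loss/100) = 3313.6480 * (1 - 16.3420/100) = 2772.1316 kg
Enzyme = Substrate * pct / 100 = 2772.1316 * 1.7900 / 100 = 49.6212 kg


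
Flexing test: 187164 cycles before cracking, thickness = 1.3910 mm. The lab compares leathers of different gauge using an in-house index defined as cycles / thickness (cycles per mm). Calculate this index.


Formula: Index = cycles / thickness
Substituting: Index = 187164 / 1.3910
Result: 134553.5586 cycles/mm


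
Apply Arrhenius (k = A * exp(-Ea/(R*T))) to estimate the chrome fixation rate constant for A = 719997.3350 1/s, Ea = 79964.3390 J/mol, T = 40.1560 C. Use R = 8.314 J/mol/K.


T_K = T_C + 273.15 = 40.1560 + 273.15 = 313.3060 K
exponent = -Ea / (R * T_K) = -79964.3390 / (8.314 * 313.3060) = -30.6985
k = A * exp(exponent) = 719997.3350 * exp(-30.6985) = 3.3506e-08 1/s


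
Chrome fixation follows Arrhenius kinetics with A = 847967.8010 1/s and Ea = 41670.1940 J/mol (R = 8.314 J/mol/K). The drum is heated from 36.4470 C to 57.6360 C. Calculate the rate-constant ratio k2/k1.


T1 = 36.4470 + 273.15 = 309.5970 K; T2 = 57.6360 + 273.15 = 330.7860 K
k1 = A * exp(-Ea/(R*T1)) = 847967.8010 * exp(-41670.1940/(8.314*309.5970)) = 0.0789962 1/s
k2 = A * exp(-Ea/(R*T2)) = 847967.8010 * exp(-41670.1940/(8.314*330.7860)) = 0.2228 1/s
k2/k1 = 0.2228 / 0.0789962 = 2.8208


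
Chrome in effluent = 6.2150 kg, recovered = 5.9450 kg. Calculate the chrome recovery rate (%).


Formula: Recovery = recovered / input * 100
Substituting: Recovery = 5.9450 / 6.2150 * 100
Result: 95.6557 %


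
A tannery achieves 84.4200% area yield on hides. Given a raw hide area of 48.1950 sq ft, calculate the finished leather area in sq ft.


Formula: finished = raw * yield / 100
Substituting: finished = 48.1950 * 84.4200 / 100
Result: 40.6862 sq ft


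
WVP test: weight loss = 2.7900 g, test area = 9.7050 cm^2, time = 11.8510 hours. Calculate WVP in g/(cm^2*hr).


Formula: WVP = loss / (area * time)
Substituting: WVP = 2.7900 / (9.7050 * 11.8510)
Result: 0.0242579 g/(cm^2*hr)


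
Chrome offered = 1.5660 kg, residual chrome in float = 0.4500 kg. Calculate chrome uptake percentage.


Formula: Uptake = (offered - residual) / offered * 100
Substituting: Uptake = (1.5660 - 0.4500) / 1.5660 * 100
Result: 71.2644 %


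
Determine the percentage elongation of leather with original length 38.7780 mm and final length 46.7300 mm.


Formula: Elongation = (Lf - L0) / L0 * 100
Substituting: Elongation = (46.7300 - 38.7780) / 38.7780 * 100
Result: 20.5065 %


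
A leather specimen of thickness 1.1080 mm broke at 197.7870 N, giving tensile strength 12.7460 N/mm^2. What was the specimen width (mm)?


Formula: w = F / (TS * t)
Substituting: w = 197.7870 / (12.7460 * 1.1080)
Result: 14.0050 mm


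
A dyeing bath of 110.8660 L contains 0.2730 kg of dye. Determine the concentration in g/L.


Formula: Conc = dye_mass(kg) / volume(L) * 1000
Substituting: Conc = 0.2730 / 110.8660 * 1000
Result: 2.4624 g/L


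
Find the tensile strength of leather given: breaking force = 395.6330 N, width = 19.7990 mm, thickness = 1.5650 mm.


Formula: TS = force / (width * thickness)
Substituting: TS = 395.6330 / (19.7990 * 1.5650)
Result: 12.7684 N/mm^2


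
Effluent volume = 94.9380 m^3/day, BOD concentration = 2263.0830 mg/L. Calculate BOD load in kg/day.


Formula: BOD_load = volume * conc / 1000
Substituting: BOD_load = 94.9380 * 2263.0830 / 1000
Result: 214.8526 kg/day


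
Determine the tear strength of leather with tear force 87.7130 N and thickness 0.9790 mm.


Formula: Tear strength = force / thickness
Substituting: Tear strength = 87.7130 / 0.9790
Result: 89.5945 N/mm


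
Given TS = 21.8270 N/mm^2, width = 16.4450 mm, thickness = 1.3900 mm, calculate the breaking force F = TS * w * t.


Formula: F = TS * w * t
Substituting: F = 21.8270 * 16.4450 * 1.3900
Result: 498.9336 N


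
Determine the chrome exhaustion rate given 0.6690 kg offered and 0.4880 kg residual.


Formula: Uptake = (offered - residual) / offered * 100
Substituting: Uptake = (0.6690 - 0.4880) / 0.6690 * 100
Result: 27.0553 %


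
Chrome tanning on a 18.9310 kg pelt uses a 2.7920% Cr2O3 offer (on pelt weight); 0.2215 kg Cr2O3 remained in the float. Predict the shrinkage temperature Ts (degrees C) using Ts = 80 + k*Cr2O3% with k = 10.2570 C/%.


Offered = pelt * offer_pct / 100 = 18.9310 * 2.7920 / 100 = 0.5286 kg
Uptake = offered - residual = 0.5286 - 0.2215 = 0.3071 kg
Cr2O3% on pelt = uptake / pelt * 100 = 0.3071 / 18.9310 * 100 = 1.6220 %
Ts = 80 + k * Cr2O3% = 80 + 10.2570 * 1.6220 = 96.6365 C


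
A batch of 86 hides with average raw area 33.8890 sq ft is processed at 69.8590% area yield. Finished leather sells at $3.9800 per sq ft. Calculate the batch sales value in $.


Raw_total = N * avg_area = 86 * 33.8890 = 2914.4540 sq ft
Finished = Raw_total * yield / 100 = 2914.4540 * 69.8590 / 100 = 2036.0084 sq ft
Value = Finished * price = 2036.0084 * 3.9800 = 8103.3135 $


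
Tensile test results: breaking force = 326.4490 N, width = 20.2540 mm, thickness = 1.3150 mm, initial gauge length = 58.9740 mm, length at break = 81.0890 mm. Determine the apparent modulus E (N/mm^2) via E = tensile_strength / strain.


TS = F / (w * t) = 326.4490 / (20.2540 * 1.3150) = 12.2568 N/mm^2
strain = (Lf - L0) / L0 = (81.0890 - 58.9740) / 58.9740 = 0.3750
E = TS / strain = 12.2568 / 0.3750 = 32.6853 N/mm^2


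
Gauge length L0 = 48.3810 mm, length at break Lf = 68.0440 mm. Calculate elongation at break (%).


Formula: Elongation = (Lf - L0) / L0 * 100
Substituting: Elongation = (68.0440 - 48.3810) / 48.3810 * 100
Result: 40.6420 %


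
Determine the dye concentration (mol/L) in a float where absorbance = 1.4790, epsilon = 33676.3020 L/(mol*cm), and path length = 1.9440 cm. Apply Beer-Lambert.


Formula: c = A / (epsilon * l)
Substituting: c = 1.4790 / (33676.3020 * 1.9440)
Result: 2.2592e-05 mol/L


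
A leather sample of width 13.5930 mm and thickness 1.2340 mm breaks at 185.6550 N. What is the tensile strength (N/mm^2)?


Formula: TS = force / (width * thickness)
Substituting: TS = 185.6550 / (13.5930 * 1.2340)
Result: 11.0682 N/mm^2


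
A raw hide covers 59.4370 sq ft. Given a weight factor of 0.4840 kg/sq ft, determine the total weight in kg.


Formula: Weight = area * weight_per_sqft
Substituting: Weight = 59.4370 * 0.4840
Result: 28.7675 kg


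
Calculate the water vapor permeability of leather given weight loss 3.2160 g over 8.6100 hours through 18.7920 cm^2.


Formula: WVP = loss / (area * time)
Substituting: WVP = 3.2160 / (18.7920 * 8.6100)
Result: 0.0198765 g/(cm^2*hr)


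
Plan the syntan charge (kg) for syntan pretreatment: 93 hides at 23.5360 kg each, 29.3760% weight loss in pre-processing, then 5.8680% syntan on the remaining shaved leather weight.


Total_raw = N * avg_wt = 93 * 23.5360 = 2188.8480 kg
Substrate = Total_raw * (1 - loss/100) = 2188.8480 * (1 - 29.3760/100) = 1545.8520 kg
Syntan = Substrate * pct / 100 = 1545.8520 * 5.8680 / 100 = 90.7106 kg


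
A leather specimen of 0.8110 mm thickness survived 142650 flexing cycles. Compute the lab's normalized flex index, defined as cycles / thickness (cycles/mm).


Formula: Index = cycles / thickness
Substituting: Index = 142650 / 0.8110
Result: 175893.9581 cycles/mm


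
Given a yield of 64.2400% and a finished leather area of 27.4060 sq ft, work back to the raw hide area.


Formula: raw = finished * 100 / yield
Substituting: raw = 27.4060 * 100 / 64.2400
Result: 42.6619 sq ft


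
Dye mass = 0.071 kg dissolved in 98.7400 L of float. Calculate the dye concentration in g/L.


Formula: Conc = dye_mass(kg) / volume(L) * 1000
Substituting: Conc = 0.071 / 98.7400 * 1000
Result: 0.7191 g/L


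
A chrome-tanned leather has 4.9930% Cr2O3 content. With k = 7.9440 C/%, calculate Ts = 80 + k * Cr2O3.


Formula: Ts = 80 + k * Cr2O3
Substituting: Ts = 80 + 7.9440 * 4.9930
Result: 119.6644 C


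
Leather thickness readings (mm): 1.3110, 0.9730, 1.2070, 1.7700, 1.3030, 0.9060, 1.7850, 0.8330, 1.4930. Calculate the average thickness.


Formula: Average = sum / n
Substituting: Average = 11.5810 / 9
Result: 1.2868 mm


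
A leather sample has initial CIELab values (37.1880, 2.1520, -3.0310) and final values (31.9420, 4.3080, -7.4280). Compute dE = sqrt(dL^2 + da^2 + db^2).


dL = -5.2460, da = 2.1560, db = -4.3970
dE = sqrt((-5.2460)^2 + 2.1560^2 + (-4.3970)^2) = 7.1765


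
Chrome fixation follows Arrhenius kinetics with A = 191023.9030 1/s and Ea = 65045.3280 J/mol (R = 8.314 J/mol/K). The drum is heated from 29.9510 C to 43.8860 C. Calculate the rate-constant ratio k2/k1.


T1 = 29.9510 + 273.15 = 303.1010 K; T2 = 43.8860 + 273.15 = 317.0360 K
k1 = A * exp(-Ea/(R*T1)) = 191023.9030 * exp(-65045.3280/(8.314*303.1010)) = 1.1780e-06 1/s
k2 = A * exp(-Ea/(R*T2)) = 191023.9030 * exp(-65045.3280/(8.314*317.0360)) = 3.6633e-06 1/s
k2/k1 = 3.6633e-06 / 1.1780e-06 = 3.1097


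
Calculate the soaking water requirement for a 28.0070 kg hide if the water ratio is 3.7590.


Formula: Water = hide_weight * ratio
Substituting: Water = 28.0070 * 3.7590
Result: 105.2783 kg


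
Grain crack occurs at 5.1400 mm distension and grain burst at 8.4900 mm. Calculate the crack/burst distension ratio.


Formula: Ratio = crack / burst
Substituting: Ratio = 5.1400 / 8.4900
Result: 0.6054


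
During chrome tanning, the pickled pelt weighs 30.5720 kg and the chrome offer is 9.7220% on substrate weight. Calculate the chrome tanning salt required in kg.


Formula: Chrome = substrate * pct / 100
Substituting: Chrome = 30.5720 * 9.7220 / 100
Result: 2.9722 kg


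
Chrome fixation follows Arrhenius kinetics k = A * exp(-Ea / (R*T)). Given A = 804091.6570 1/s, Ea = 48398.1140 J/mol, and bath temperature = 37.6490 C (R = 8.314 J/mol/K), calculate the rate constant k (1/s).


T_K = T_C + 273.15 = 37.6490 + 273.15 = 310.7990 K
exponent = -Ea / (R * T_K) = -48398.1140 / (8.314 * 310.7990) = -18.7300
k = A * exp(exponent) = 804091.6570 * exp(-18.7300) = 0.00590134 1/s


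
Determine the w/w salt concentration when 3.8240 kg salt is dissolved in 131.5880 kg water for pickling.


Formula: Conc = salt / (water + salt) * 100
Substituting: Conc = 3.8240 / (131.5880 + 3.8240) * 100
Result: 2.8240 %


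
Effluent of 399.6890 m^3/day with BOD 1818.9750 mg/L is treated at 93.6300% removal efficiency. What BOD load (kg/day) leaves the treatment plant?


Load_in = volume * conc / 1000 = 399.6890 * 1818.9750 / 1000 = 727.0243 kg/day
Removed = Load_in * eff / 100 = 727.0243 * 93.6300 / 100 = 680.7129 kg/day
Load_out = Load_in - Removed = 727.0243 - 680.7129 = 46.3114 kg/day


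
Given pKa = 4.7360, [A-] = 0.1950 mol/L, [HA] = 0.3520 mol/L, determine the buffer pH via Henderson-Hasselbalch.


ratio = [A-] / [HA] = 0.1950 / 0.3520 = 0.5540
log10(ratio) = -0.2565
pH = pKa + log10(ratio) = 4.7360 - 0.2565 = 4.4795


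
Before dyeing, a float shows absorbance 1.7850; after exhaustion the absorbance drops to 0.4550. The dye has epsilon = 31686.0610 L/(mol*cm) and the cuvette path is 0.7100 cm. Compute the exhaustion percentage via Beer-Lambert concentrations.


c_initial = A_i / (epsilon * l) = 1.7850 / (31686.0610 * 0.7100) = 7.9344e-05 mol/L
c_final = A_f / (epsilon * l) = 0.4550 / (31686.0610 * 0.7100) = 2.0225e-05 mol/L
Exhaustion = (c_initial - c_final) / c_initial * 100 = (7.9344e-05 - 2.0225e-05) / 7.9344e-05 * 100 = 74.5098 %


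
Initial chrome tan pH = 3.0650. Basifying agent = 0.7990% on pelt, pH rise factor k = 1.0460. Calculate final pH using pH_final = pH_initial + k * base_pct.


Formula: pH_final = pH_initial + k * base_pct
Substituting: pH_final = 3.0650 + 1.0460 * 0.7990
Result: 3.9008


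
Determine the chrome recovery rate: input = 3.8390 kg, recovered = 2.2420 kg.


Formula: Recovery = recovered / input * 100
Substituting: Recovery = 2.2420 / 3.8390 * 100
Result: 58.4006 %


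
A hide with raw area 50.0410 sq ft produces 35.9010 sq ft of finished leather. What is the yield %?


Formula: Yield = finished / raw * 100
Substituting: Yield = 35.9010 / 50.0410 * 100
Result: 71.7432 %


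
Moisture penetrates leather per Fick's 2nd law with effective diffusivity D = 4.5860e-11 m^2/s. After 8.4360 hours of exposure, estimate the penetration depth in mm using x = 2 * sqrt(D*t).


t = 8.4360 hr * 3600 = 30369.6000 s
D * t = 4.5860e-11 * 30369.6000 = 1.3927e-06
x = 2 * sqrt(D*t) = 2 * sqrt(1.3927e-06) = 0.0023603 m = 2.3603 mm


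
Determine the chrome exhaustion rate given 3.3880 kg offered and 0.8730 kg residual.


Formula: Uptake = (offered - residual) / offered * 100
Substituting: Uptake = (3.3880 - 0.8730) / 3.3880 * 100
Result: 74.2326 %


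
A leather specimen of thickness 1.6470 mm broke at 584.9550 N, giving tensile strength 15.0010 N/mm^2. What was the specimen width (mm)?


Formula: w = F / (TS * t)
Substituting: w = 584.9550 / (15.0010 * 1.6470)
Result: 23.6760 mm


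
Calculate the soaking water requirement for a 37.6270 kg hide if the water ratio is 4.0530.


Formula: Water = hide_weight * ratio
Substituting: Water = 37.6270 * 4.0530
Result: 152.5022 kg


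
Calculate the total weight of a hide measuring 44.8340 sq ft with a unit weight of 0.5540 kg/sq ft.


Formula: Weight = area * weight_per_sqft
Substituting: Weight = 44.8340 * 0.5540
Result: 24.8380 kg


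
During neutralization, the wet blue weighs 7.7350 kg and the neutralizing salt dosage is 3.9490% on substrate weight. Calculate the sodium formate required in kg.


Formula: Neutralizer = substrate * pct / 100
Substituting: Neutralizer = 7.7350 * 3.9490 / 100
Result: 0.3055 kg


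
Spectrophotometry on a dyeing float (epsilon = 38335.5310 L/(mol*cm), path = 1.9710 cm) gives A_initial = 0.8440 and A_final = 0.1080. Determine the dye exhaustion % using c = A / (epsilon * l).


c_initial = A_i / (epsilon * l) = 0.8440 / (38335.5310 * 1.9710) = 1.1170e-05 mol/L
c_final = A_f / (epsilon * l) = 0.1080 / (38335.5310 * 1.9710) = 1.4293e-06 mol/L
Exhaustion = (c_initial - c_final) / c_initial * 100 = (1.1170e-05 - 1.4293e-06) / 1.1170e-05 * 100 = 87.2038 %


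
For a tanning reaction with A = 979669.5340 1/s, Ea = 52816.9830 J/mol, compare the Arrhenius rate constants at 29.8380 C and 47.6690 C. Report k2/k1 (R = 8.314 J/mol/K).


T1 = 29.8380 + 273.15 = 302.9880 K; T2 = 47.6690 + 273.15 = 320.8190 K
k1 = A * exp(-Ea/(R*T1)) = 979669.5340 * exp(-52816.9830/(8.314*302.9880)) = 7.6769e-04 1/s
k2 = A * exp(-Ea/(R*T2)) = 979669.5340 * exp(-52816.9830/(8.314*320.8190)) = 0.00246201 1/s
k2/k1 = 0.00246201 / 7.6769e-04 = 3.2070


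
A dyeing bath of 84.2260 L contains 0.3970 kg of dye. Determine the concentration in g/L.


Formula: Conc = dye_mass(kg) / volume(L) * 1000
Substituting: Conc = 0.3970 / 84.2260 * 1000
Result: 4.7135 g/L


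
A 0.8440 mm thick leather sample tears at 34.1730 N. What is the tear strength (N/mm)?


Formula: Tear strength = force / thickness
Substituting: Tear strength = 34.1730 / 0.8440
Result: 40.4893 N/mm


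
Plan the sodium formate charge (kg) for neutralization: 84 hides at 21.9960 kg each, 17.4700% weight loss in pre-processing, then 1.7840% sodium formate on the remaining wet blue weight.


Total_raw = N * avg_wt = 84 * 21.9960 = 1847.6640 kg
Substrate = Total_raw * (1 - loss/100) = 1847.6640 * (1 - 17.4700/100) = 1524.8771 kg
Neutralizer = Substrate * pct / 100 = 1524.8771 * 1.7840 / 100 = 27.2038 kg


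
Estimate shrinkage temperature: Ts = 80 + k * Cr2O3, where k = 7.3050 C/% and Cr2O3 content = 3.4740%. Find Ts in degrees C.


Formula: Ts = 80 + k * Cr2O3
Substituting: Ts = 80 + 7.3050 * 3.4740
Result: 105.3776 C


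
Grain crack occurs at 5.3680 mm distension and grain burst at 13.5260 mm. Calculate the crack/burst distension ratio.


Formula: Ratio = crack / burst
Substituting: Ratio = 5.3680 / 13.5260
Result: 0.3969


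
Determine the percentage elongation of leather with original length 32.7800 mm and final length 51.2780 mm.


Formula: Elongation = (Lf - L0) / L0 * 100
Substituting: Elongation = (51.2780 - 32.7800) / 32.7800 * 100
Result: 56.4308 %


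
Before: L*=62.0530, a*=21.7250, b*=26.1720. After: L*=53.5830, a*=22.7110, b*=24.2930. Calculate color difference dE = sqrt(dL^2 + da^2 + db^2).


dL = -8.4700, da = 0.9860, db = -1.8790
dE = sqrt((-8.4700)^2 + 0.9860^2 + (-1.8790)^2) = 8.7318


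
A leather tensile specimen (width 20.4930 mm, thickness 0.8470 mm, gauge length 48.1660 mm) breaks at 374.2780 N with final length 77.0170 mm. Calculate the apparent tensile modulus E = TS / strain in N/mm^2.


TS = F / (w * t) = 374.2780 / (20.4930 * 0.8470) = 21.5628 N/mm^2
strain = (Lf - L0) / L0 = (77.0170 - 48.1660) / 48.1660 = 0.5990
E = TS / strain = 21.5628 / 0.5990 = 35.9986 N/mm^2


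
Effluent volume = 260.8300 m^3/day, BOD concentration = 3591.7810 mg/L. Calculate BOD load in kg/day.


Formula: BOD_load = volume * conc / 1000
Substituting: BOD_load = 260.8300 * 3591.7810 / 1000
Result: 936.8442 kg/day


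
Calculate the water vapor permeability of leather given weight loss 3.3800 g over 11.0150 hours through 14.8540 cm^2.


Formula: WVP = loss / (area * time)
Substituting: WVP = 3.3800 / (14.8540 * 11.0150)
Result: 0.020658 g/(cm^2*hr)


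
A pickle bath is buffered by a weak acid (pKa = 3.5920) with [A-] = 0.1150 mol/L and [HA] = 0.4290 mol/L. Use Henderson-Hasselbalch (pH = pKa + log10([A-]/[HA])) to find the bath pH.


ratio = [A-] / [HA] = 0.1150 / 0.4290 = 0.2681
log10(ratio) = -0.5718
pH = pKa + log10(ratio) = 3.5920 - 0.5718 = 3.0202


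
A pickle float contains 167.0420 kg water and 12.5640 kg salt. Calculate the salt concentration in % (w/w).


Formula: Conc = salt / (water + salt) * 100
Substituting: Conc = 12.5640 / (167.0420 + 12.5640) * 100
Result: 6.9953 %


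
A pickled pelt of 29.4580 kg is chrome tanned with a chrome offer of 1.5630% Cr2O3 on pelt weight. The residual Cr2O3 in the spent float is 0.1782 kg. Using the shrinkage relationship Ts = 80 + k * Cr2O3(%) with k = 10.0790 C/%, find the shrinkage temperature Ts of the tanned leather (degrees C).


Offered = pelt * offer_pct / 100 = 29.4580 * 1.5630 / 100 = 0.4604 kg
Uptake = offered - residual = 0.4604 - 0.1782 = 0.2822 kg
Cr2O3% on pelt = uptake / pelt * 100 = 0.2822 / 29.4580 * 100 = 0.9581 %
Ts = 80 + k * Cr2O3% = 80 + 10.0790 * 0.9581 = 89.6564 C


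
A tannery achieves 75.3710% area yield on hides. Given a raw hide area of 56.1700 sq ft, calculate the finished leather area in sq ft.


Formula: finished = raw * yield / 100
Substituting: finished = 56.1700 * 75.3710 / 100
Result: 42.3359 sq ft


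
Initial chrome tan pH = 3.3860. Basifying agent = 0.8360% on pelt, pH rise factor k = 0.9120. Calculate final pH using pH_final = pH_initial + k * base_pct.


Formula: pH_final = pH_initial + k * base_pct
Substituting: pH_final = 3.3860 + 0.9120 * 0.8360
Result: 4.1484


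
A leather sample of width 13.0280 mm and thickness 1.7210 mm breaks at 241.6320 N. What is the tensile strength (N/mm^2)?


Formula: TS = force / (width * thickness)
Substituting: TS = 241.6320 / (13.0280 * 1.7210)
Result: 10.7769 N/mm^2


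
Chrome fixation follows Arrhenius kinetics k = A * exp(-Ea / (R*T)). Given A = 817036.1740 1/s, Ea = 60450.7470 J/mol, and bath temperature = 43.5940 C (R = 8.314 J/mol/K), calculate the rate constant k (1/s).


T_K = T_C + 273.15 = 43.5940 + 273.15 = 316.7440 K
exponent = -Ea / (R * T_K) = -60450.7470 / (8.314 * 316.7440) = -22.9553
k = A * exp(exponent) = 817036.1740 * exp(-22.9553) = 8.7675e-05 1/s


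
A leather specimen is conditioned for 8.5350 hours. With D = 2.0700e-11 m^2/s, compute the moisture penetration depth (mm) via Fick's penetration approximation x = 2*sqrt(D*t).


t = 8.5350 hr * 3600 = 30726.0000 s
D * t = 2.0700e-11 * 30726.0000 = 6.3603e-07
x = 2 * sqrt(D*t) = 2 * sqrt(6.3603e-07) = 0.00159503 m = 1.5950 mm


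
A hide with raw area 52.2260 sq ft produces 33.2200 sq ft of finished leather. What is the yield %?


Formula: Yield = finished / raw * 100
Substituting: Yield = 33.2200 / 52.2260 * 100
Result: 63.6082 %


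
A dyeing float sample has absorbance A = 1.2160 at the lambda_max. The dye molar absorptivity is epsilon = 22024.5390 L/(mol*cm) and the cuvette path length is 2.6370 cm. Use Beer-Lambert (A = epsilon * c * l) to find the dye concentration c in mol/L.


Formula: c = A / (epsilon * l)
Substituting: c = 1.2160 / (22024.5390 * 2.6370)
Result: 2.0937e-05 mol/L


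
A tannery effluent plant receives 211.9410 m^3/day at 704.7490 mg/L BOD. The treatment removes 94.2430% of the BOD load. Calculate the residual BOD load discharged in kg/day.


Load_in = volume * conc / 1000 = 211.9410 * 704.7490 / 1000 = 149.3652 kg/day
Removed = Load_in * eff / 100 = 149.3652 * 94.2430 / 100 = 140.7663 kg/day
Load_out = Load_in - Removed = 149.3652 - 140.7663 = 8.5990 kg/day


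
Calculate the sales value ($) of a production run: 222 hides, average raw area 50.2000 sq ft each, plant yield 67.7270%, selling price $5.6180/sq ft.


Raw_total = N * avg_area = 222 * 50.2000 = 11144.4000 sq ft
Finished = Raw_total * yield / 100 = 11144.4000 * 67.7270 / 100 = 7547.7678 sq ft
Value = Finished * price = 7547.7678 * 5.6180 = 42403.3594 $


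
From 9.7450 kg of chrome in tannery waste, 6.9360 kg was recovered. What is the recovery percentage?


Formula: Recovery = recovered / input * 100
Substituting: Recovery = 6.9360 / 9.7450 * 100
Result: 71.1750 %


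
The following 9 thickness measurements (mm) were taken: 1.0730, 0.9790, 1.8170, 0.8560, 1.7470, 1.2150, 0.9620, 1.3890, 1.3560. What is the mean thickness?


Formula: Average = sum / n
Substituting: Average = 11.3940 / 9
Result: 1.2660 mm


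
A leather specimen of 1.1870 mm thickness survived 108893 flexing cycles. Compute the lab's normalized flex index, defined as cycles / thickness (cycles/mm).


Formula: Index = cycles / thickness
Substituting: Index = 108893 / 1.1870
Result: 91737.9949 cycles/mm


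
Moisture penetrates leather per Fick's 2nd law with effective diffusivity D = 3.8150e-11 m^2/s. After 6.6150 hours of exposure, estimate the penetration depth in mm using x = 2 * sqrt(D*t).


t = 6.6150 hr * 3600 = 23814.0000 s
D * t = 3.8150e-11 * 23814.0000 = 9.0850e-07
x = 2 * sqrt(D*t) = 2 * sqrt(9.0850e-07) = 0.00190631 m = 1.9063 mm


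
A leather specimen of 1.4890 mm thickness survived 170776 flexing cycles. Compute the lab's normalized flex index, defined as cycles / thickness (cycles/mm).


Formula: Index = cycles / thickness
Substituting: Index = 170776 / 1.4890
Result: 114691.7394 cycles/mm


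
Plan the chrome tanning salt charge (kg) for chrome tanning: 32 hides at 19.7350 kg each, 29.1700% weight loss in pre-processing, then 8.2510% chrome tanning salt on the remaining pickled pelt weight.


Total_raw = N * avg_wt = 32 * 19.7350 = 631.5200 kg
Substrate = Total_raw * (1 - loss/100) = 631.5200 * (1 - 29.1700/100) = 447.3056 kg
Chrome = Substrate * pct / 100 = 447.3056 * 8.2510 / 100 = 36.9072 kg


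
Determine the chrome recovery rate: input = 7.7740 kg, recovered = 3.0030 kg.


Formula: Recovery = recovered / input * 100
Substituting: Recovery = 3.0030 / 7.7740 * 100
Result: 38.6288 %


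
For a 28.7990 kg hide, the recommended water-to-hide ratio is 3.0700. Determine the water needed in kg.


Formula: Water = hide_weight * ratio
Substituting: Water = 28.7990 * 3.0700
Result: 88.4129 kg


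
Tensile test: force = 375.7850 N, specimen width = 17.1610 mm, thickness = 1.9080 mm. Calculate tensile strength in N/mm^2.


Formula: TS = force / (width * thickness)
Substituting: TS = 375.7850 / (17.1610 * 1.9080)
Result: 11.4767 N/mm^2


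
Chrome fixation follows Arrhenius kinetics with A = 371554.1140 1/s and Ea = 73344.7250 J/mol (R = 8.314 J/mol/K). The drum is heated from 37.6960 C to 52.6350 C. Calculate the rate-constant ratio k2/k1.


T1 = 37.6960 + 273.15 = 310.8460 K; T2 = 52.6350 + 273.15 = 325.7850 K
k1 = A * exp(-Ea/(R*T1)) = 371554.1140 * exp(-73344.7250/(8.314*310.8460)) = 1.7568e-07 1/s
k2 = A * exp(-Ea/(R*T2)) = 371554.1140 * exp(-73344.7250/(8.314*325.7850)) = 6.4550e-07 1/s
k2/k1 = 6.4550e-07 / 1.7568e-07 = 3.6744


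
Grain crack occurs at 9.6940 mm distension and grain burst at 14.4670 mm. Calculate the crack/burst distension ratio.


Formula: Ratio = crack / burst
Substituting: Ratio = 9.6940 / 14.4670
Result: 0.6701


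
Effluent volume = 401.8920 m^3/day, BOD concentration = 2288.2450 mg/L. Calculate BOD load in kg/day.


Formula: BOD_load = volume * conc / 1000
Substituting: BOD_load = 401.8920 * 2288.2450 / 1000
Result: 919.6274 kg/day


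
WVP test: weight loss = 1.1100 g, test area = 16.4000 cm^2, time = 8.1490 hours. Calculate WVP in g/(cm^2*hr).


Formula: WVP = loss / (area * time)
Substituting: WVP = 1.1100 / (16.4000 * 8.1490)
Result: 0.00830567 g/(cm^2*hr)


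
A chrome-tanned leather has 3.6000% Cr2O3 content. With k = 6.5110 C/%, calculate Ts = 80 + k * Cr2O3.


Formula: Ts = 80 + k * Cr2O3
Substituting: Ts = 80 + 6.5110 * 3.6000
Result: 103.4396 C


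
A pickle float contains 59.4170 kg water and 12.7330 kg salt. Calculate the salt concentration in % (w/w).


Formula: Conc = salt / (water + salt) * 100
Substituting: Conc = 12.7330 / (59.4170 + 12.7330) * 100
Result: 17.6480 %


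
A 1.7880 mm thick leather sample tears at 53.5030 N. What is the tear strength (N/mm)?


Formula: Tear strength = force / thickness
Substituting: Tear strength = 53.5030 / 1.7880
Result: 29.9234 N/mm


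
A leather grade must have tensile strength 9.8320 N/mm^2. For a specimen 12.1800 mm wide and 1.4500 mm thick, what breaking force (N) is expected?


Formula: F = TS * w * t
Substituting: F = 9.8320 * 12.1800 * 1.4500
Result: 173.6430 N


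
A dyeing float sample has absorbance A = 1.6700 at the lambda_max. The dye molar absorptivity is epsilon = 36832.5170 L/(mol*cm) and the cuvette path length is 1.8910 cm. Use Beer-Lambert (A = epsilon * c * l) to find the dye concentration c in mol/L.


Formula: c = A / (epsilon * l)
Substituting: c = 1.6700 / (36832.5170 * 1.8910)
Result: 2.3977e-05 mol/L


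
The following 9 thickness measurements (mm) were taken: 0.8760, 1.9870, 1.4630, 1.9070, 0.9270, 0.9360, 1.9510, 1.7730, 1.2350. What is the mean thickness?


Formula: Average = sum / n
Substituting: Average = 13.0550 / 9
Result: 1.4506 mm


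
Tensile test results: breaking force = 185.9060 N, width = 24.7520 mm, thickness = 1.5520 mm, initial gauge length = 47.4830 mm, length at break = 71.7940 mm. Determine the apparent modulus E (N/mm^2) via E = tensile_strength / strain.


TS = F / (w * t) = 185.9060 / (24.7520 * 1.5520) = 4.8394 N/mm^2
strain = (Lf - L0) / L0 = (71.7940 - 47.4830) / 47.4830 = 0.5120
E = TS / strain = 4.8394 / 0.5120 = 9.4521 N/mm^2


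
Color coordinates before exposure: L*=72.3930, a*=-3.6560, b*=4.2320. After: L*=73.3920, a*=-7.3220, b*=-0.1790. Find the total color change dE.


dL = 0.9990, da = -3.6660, db = -4.4110
dE = sqrt(0.9990^2 + (-3.6660)^2 + (-4.4110)^2) = 5.8219


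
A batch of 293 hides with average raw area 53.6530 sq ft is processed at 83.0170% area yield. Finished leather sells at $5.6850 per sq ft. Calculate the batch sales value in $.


Raw_total = N * avg_area = 293 * 53.6530 = 15720.3290 sq ft
Finished = Raw_total * yield / 100 = 15720.3290 * 83.0170 / 100 = 13050.5455 sq ft
Value = Finished * price = 13050.5455 * 5.6850 = 74192.3513 $


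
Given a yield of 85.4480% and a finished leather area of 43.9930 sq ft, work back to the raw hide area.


Formula: raw = finished * 100 / yield
Substituting: raw = 43.9930 * 100 / 85.4480
Result: 51.4851 sq ft


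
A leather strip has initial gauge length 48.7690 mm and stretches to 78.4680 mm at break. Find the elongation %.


Formula: Elongation = (Lf - L0) / L0 * 100
Substituting: Elongation = (78.4680 - 48.7690) / 48.7690 * 100
Result: 60.8973 %


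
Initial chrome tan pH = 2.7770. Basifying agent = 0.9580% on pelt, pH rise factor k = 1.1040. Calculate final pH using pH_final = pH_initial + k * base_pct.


Formula: pH_final = pH_initial + k * base_pct
Substituting: pH_final = 2.7770 + 1.1040 * 0.9580
Result: 3.8346


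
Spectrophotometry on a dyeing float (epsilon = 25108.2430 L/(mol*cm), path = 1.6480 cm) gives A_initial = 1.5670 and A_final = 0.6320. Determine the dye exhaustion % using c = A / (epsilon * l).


c_initial = A_i / (epsilon * l) = 1.5670 / (25108.2430 * 1.6480) = 3.7870e-05 mol/L
c_final = A_f / (epsilon * l) = 0.6320 / (25108.2430 * 1.6480) = 1.5274e-05 mol/L
Exhaustion = (c_initial - c_final) / c_initial * 100 = (3.7870e-05 - 1.5274e-05) / 3.7870e-05 * 100 = 59.6682 %


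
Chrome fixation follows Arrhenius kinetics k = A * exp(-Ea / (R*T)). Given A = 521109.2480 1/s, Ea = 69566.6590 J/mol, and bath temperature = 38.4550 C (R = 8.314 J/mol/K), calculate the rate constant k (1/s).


T_K = T_C + 273.15 = 38.4550 + 273.15 = 311.6050 K
exponent = -Ea / (R * T_K) = -69566.6590 / (8.314 * 311.6050) = -26.8526
k = A * exp(exponent) = 521109.2480 * exp(-26.8526) = 1.1350e-06 1/s


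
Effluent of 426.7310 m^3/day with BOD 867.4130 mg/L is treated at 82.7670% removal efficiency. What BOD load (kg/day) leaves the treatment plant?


Load_in = volume * conc / 1000 = 426.7310 * 867.4130 / 1000 = 370.1520 kg/day
Removed = Load_in * eff / 100 = 370.1520 * 82.7670 / 100 = 306.3637 kg/day
Load_out = Load_in - Removed = 370.1520 - 306.3637 = 63.7883 kg/day


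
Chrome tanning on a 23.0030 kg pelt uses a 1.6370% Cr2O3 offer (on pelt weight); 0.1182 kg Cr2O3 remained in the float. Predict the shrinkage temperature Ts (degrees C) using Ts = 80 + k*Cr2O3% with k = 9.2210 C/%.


Offered = pelt * offer_pct / 100 = 23.0030 * 1.6370 / 100 = 0.3766 kg
Uptake = offered - residual = 0.3766 - 0.1182 = 0.2584 kg
Cr2O3% on pelt = uptake / pelt * 100 = 0.2584 / 23.0030 * 100 = 1.1232 %
Ts = 80 + k * Cr2O3% = 80 + 9.2210 * 1.1232 = 90.3566 C


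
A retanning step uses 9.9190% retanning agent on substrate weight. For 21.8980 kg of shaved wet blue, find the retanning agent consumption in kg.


Formula: Retan = substrate * pct / 100
Substituting: Retan = 21.8980 * 9.9190 / 100
Result: 2.1721 kg


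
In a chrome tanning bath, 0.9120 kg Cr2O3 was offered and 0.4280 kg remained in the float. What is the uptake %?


Formula: Uptake = (offered - residual) / offered * 100
Substituting: Uptake = (0.9120 - 0.4280) / 0.9120 * 100
Result: 53.0702 %


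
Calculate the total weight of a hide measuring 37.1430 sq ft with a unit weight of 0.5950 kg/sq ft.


Formula: Weight = area * weight_per_sqft
Substituting: Weight = 37.1430 * 0.5950
Result: 22.1001 kg


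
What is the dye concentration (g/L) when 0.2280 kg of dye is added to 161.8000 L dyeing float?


Formula: Conc = dye_mass(kg) / volume(L) * 1000
Substituting: Conc = 0.2280 / 161.8000 * 1000
Result: 1.4091 g/L


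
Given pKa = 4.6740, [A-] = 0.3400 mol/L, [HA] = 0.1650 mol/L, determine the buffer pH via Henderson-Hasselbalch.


ratio = [A-] / [HA] = 0.3400 / 0.1650 = 2.0606
log10(ratio) = 0.3140
pH = pKa + log10(ratio) = 4.6740 + 0.3140 = 4.9880


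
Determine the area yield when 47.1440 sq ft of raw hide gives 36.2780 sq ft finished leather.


Formula: Yield = finished / raw * 100
Substituting: Yield = 36.2780 / 47.1440 * 100
Result: 76.9515 %


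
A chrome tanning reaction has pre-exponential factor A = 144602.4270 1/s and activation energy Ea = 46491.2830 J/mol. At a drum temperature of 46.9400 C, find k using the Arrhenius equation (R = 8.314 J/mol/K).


T_K = T_C + 273.15 = 46.9400 + 273.15 = 320.0900 K
exponent = -Ea / (R * T_K) = -46491.2830 / (8.314 * 320.0900) = -17.4699
k = A * exp(exponent) = 144602.4270 * exp(-17.4699) = 0.00374207 1/s


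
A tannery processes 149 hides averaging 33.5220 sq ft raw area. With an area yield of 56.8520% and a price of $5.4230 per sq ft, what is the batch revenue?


Raw_total = N * avg_area = 149 * 33.5220 = 4994.7780 sq ft
Finished = Raw_total * yield / 100 = 4994.7780 * 56.8520 / 100 = 2839.6312 sq ft
Value = Finished * price = 2839.6312 * 5.4230 = 15399.3199 $


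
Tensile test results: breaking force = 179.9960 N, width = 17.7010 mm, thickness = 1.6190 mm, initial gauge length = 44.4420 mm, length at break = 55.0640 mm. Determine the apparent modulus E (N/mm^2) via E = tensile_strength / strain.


TS = F / (w * t) = 179.9960 / (17.7010 * 1.6190) = 6.2808 N/mm^2
strain = (Lf - L0) / L0 = (55.0640 - 44.4420) / 44.4420 = 0.2390
E = TS / strain = 6.2808 / 0.2390 = 26.2788 N/mm^2


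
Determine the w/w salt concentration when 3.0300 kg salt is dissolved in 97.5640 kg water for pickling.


Formula: Conc = salt / (water + salt) * 100
Substituting: Conc = 3.0300 / (97.5640 + 3.0300) * 100
Result: 3.0121 %


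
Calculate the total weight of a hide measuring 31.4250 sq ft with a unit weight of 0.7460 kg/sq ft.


Formula: Weight = area * weight_per_sqft
Substituting: Weight = 31.4250 * 0.7460
Result: 23.4430 kg


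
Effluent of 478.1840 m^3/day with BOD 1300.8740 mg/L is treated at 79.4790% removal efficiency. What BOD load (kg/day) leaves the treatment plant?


Load_in = volume * conc / 1000 = 478.1840 * 1300.8740 / 1000 = 622.0571 kg/day
Removed = Load_in * eff / 100 = 622.0571 * 79.4790 / 100 = 494.4048 kg/day
Load_out = Load_in - Removed = 622.0571 - 494.4048 = 127.6523 kg/day


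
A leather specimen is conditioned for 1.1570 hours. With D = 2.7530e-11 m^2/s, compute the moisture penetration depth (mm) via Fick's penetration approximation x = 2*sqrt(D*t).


t = 1.1570 hr * 3600 = 4165.2000 s
D * t = 2.7530e-11 * 4165.2000 = 1.1467e-07
x = 2 * sqrt(D*t) = 2 * sqrt(1.1467e-07) = 6.7725e-04 m = 0.6773 mm


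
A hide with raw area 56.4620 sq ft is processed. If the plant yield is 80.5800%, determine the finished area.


Formula: finished = raw * yield / 100
Substituting: finished = 56.4620 * 80.5800 / 100
Result: 45.4971 sq ft


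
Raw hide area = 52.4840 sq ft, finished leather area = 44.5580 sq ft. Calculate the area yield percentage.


Formula: Yield = finished / raw * 100
Substituting: Yield = 44.5580 / 52.4840 * 100
Result: 84.8983 %


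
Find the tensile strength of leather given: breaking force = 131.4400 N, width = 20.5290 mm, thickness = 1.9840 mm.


Formula: TS = force / (width * thickness)
Substituting: TS = 131.4400 / (20.5290 * 1.9840)
Result: 3.2271 N/mm^2


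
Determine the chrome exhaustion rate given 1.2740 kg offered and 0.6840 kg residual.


Formula: Uptake = (offered - residual) / offered * 100
Substituting: Uptake = (1.2740 - 0.6840) / 1.2740 * 100
Result: 46.3108 %


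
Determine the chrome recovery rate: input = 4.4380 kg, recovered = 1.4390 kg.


Formula: Recovery = recovered / input * 100
Substituting: Recovery = 1.4390 / 4.4380 * 100
Result: 32.4245 %


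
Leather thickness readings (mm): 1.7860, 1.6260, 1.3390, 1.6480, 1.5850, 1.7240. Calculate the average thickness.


Formula: Average = sum / n
Substituting: Average = 9.7080 / 6
Result: 1.6180 mm


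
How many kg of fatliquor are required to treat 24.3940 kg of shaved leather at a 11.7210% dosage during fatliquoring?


Formula: Fat = substrate * pct / 100
Substituting: Fat = 24.3940 * 11.7210 / 100
Result: 2.8592 kg


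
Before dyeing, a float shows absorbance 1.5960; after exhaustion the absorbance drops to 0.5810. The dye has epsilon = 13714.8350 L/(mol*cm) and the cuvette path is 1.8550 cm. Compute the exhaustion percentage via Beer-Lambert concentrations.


c_initial = A_i / (epsilon * l) = 1.5960 / (13714.8350 * 1.8550) = 6.2733e-05 mol/L
c_final = A_f / (epsilon * l) = 0.5810 / (13714.8350 * 1.8550) = 2.2837e-05 mol/L
Exhaustion = (c_initial - c_final) / c_initial * 100 = (6.2733e-05 - 2.2837e-05) / 6.2733e-05 * 100 = 63.5965 %


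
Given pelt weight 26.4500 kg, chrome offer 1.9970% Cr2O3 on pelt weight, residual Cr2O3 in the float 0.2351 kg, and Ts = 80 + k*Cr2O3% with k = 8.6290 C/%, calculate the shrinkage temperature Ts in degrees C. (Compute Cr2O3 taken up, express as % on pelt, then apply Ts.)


Offered = pelt * offer_pct / 100 = 26.4500 * 1.9970 / 100 = 0.5282 kg
Uptake = offered - residual = 0.5282 - 0.2351 = 0.2931 kg
Cr2O3% on pelt = uptake / pelt * 100 = 0.2931 / 26.4500 * 100 = 1.1082 %
Ts = 80 + k * Cr2O3% = 80 + 8.6290 * 1.1082 = 89.5623 C
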